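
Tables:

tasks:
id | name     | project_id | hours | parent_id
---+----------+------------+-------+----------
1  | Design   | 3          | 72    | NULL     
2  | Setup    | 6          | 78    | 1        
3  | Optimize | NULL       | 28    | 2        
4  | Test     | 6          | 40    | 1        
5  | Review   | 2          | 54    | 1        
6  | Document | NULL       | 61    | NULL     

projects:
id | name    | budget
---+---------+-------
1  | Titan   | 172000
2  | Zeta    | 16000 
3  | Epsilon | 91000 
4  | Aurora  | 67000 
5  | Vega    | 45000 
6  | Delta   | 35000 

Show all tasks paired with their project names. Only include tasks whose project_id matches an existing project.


INNER JOIN keeps only tasks rows whose project_id matches an id in projects. Walk through each task:
  - task 1 (Design): project_id=3 -> matches Epsilon
  - task 2 (Setup): project_id=6 -> matches Delta
  - task 3 (Optimize): project_id=NULL, no match -> dropped
  - task 4 (Test): project_id=6 -> matches Delta
  - task 5 (Review): project_id=2 -> matches Zeta
  - task 6 (Document): project_id=NULL, no match -> dropped
So 2 of 6 rows are dropped.

SQL:
SELECT a.name, b.name AS project
FROM tasks a
INNER JOIN projects b ON a.project_id = b.id

Result:
name   | project
-------+--------
Design | Epsilon
Setup  | Delta  
Test   | Delta  
Review | Zeta   


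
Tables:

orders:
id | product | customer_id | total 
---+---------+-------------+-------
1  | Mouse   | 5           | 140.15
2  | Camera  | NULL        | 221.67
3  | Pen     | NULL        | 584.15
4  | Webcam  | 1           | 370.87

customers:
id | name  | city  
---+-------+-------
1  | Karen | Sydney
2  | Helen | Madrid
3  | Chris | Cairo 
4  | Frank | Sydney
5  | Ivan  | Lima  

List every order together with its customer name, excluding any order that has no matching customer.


INNER JOIN keeps only orders rows whose customer_id matches an id in customers. Walk through each order:
  - order 1 (Mouse): customer_id=5 -> matches Ivan
  - order 2 (Camera): customer_id=NULL, no match -> dropped
  - order 3 (Pen): customer_id=NULL, no match -> dropped
  - order 4 (Webcam): customer_id=1 -> matches Karen
So 2 of 4 rows are dropped.

SQL:
SELECT a.product, b.name AS customer
FROM orders a
INNER JOIN customers b ON a.customer_id = b.id

Result:
product | customer
--------+---------
Mouse   | Ivan    
Webcam  | Karen   


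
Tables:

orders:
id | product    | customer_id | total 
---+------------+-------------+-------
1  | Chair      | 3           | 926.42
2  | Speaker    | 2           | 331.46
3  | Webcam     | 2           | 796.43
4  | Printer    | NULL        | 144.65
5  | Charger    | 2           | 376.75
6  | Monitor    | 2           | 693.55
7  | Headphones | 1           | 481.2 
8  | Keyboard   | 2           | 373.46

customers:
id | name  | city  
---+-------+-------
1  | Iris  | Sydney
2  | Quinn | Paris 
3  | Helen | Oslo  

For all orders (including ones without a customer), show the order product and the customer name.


LEFT JOIN keeps every row from orders (the left table); where customer_id has no match in customers, the customer columns become NULL. Walk through each order:
  - order 1 (Chair): customer_id=3 -> matches Helen
  - order 2 (Speaker): customer_id=2 -> matches Quinn
  - order 3 (Webcam): customer_id=2 -> matches Quinn
  - order 4 (Printer): customer_id=NULL, no match -> kept with NULL
  - order 5 (Charger): customer_id=2 -> matches Quinn
  - order 6 (Monitor): customer_id=2 -> matches Quinn
  - order 7 (Headphones): customer_id=1 -> matches Iris
  - order 8 (Keyboard): customer_id=2 -> matches Quinn
All 8 rows appear; 1 has NULL customer.

SQL:
SELECT a.product, b.name AS customer
FROM orders a
LEFT JOIN customers b ON a.customer_id = b.id

Result:
product    | customer
-----------+---------
Chair      | Helen   
Speaker    | Quinn   
Webcam     | Quinn   
Printer    | NULL    
Charger    | Quinn   
Monitor    | Quinn   
Headphones | Iris    
Keyboard   | Quinn   


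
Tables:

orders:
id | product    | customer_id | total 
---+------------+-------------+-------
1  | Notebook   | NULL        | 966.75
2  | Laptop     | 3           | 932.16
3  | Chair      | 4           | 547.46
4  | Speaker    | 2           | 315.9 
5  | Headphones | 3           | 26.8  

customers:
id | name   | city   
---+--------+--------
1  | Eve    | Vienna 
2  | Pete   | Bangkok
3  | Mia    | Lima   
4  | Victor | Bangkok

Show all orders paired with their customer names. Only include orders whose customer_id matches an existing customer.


INNER JOIN keeps only orders rows whose customer_id matches an id in customers. Walk through each order:
  - order 1 (Notebook): customer_id=NULL, no match -> dropped
  - order 2 (Laptop): customer_id=3 -> matches Mia
  - order 3 (Chair): customer_id=4 -> matches Victor
  - order 4 (Speaker): customer_id=2 -> matches Pete
  - order 5 (Headphones): customer_id=3 -> matches Mia
So 1 of 5 rows is dropped.

SQL:
SELECT a.product, b.name AS customer
FROM orders a
INNER JOIN customers b ON a.customer_id = b.id

Result:
product    | customer
-----------+---------
Laptop     | Mia     
Chair      | Victor  
Speaker    | Pete    
Headphones | Mia     


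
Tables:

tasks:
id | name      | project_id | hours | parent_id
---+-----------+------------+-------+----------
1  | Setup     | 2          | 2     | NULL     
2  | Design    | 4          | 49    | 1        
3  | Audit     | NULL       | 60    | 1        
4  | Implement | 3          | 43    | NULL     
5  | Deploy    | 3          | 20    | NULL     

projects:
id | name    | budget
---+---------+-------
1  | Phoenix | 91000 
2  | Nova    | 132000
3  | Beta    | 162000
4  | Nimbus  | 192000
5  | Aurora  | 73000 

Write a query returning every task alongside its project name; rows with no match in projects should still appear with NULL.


LEFT JOIN keeps every row from tasks (the left table); where project_id has no match in projects, the project columns become NULL. Walk through each task:
  - task 1 (Setup): project_id=2 -> matches Nova
  - task 2 (Design): project_id=4 -> matches Nimbus
  - task 3 (Audit): project_id=NULL, no match -> kept with NULL
  - task 4 (Implement): project_id=3 -> matches Beta
  - task 5 (Deploy): project_id=3 -> matches Beta
All 5 rows appear; 1 has NULL project.

SQL:
SELECT a.name, b.name AS project
FROM tasks a
LEFT JOIN projects b ON a.project_id = b.id

Result:
name      | project
----------+--------
Setup     | Nova   
Design    | Nimbus 
Audit     | NULL   
Implement | Beta   
Deploy    | Beta   


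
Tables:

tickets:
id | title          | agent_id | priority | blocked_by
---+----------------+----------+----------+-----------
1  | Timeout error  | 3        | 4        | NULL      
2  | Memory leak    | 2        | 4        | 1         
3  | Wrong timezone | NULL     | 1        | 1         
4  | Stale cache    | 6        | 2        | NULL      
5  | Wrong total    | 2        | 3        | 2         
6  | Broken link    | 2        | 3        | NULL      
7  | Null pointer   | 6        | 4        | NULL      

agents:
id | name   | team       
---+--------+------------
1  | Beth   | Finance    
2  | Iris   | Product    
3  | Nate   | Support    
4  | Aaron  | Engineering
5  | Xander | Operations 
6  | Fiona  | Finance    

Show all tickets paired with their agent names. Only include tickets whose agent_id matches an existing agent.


INNER JOIN keeps only tickets rows whose agent_id matches an id in agents. Walk through each ticket:
  - ticket 1 (Timeout error): agent_id=3 -> matches Nate
  - ticket 2 (Memory leak): agent_id=2 -> matches Iris
  - ticket 3 (Wrong timezone): agent_id=NULL, no match -> dropped
  - ticket 4 (Stale cache): agent_id=6 -> matches Fiona
  - ticket 5 (Wrong total): agent_id=2 -> matches Iris
  - ticket 6 (Broken link): agent_id=2 -> matches Iris
  - ticket 7 (Null pointer): agent_id=6 -> matches Fiona
So 1 of 7 rows is dropped.

SQL:
SELECT a.title, b.name AS agent
FROM tickets a
INNER JOIN agents b ON a.agent_id = b.id

Result:
title         | agent
--------------+------
Timeout error | Nate 
Memory leak   | Iris 
Stale cache   | Fiona
Wrong total   | Iris 
Broken link   | Iris 
Null pointer  | Fiona


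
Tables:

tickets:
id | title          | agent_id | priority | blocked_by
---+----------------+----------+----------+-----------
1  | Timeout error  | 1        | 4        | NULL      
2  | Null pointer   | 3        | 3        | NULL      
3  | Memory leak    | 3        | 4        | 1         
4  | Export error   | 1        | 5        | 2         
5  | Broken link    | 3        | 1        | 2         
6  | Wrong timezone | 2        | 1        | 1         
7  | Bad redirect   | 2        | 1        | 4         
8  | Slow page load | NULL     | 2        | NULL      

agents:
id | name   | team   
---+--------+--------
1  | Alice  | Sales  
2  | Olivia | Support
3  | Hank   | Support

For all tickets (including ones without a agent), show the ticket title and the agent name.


LEFT JOIN keeps every row from tickets (the left table); where agent_id has no match in agents, the agent columns become NULL. Walk through each ticket:
  - ticket 1 (Timeout error): agent_id=1 -> matches Alice
  - ticket 2 (Null pointer): agent_id=3 -> matches Hank
  - ticket 3 (Memory leak): agent_id=3 -> matches Hank
  - ticket 4 (Export error): agent_id=1 -> matches Alice
  - ticket 5 (Broken link): agent_id=3 -> matches Hank
  - ticket 6 (Wrong timezone): agent_id=2 -> matches Olivia
  - ticket 7 (Bad redirect): agent_id=2 -> matches Olivia
  - ticket 8 (Slow page load): agent_id=NULL, no match -> kept with NULL
All 8 rows appear; 1 has NULL agent.

SQL:
SELECT a.title, b.name AS agent
FROM tickets a
LEFT JOIN agents b ON a.agent_id = b.id

Result:
title          | agent 
---------------+-------
Timeout error  | Alice 
Null pointer   | Hank  
Memory leak    | Hank  
Export error   | Alice 
Broken link    | Hank  
Wrong timezone | Olivia
Bad redirect   | Olivia
Slow page load | NULL  


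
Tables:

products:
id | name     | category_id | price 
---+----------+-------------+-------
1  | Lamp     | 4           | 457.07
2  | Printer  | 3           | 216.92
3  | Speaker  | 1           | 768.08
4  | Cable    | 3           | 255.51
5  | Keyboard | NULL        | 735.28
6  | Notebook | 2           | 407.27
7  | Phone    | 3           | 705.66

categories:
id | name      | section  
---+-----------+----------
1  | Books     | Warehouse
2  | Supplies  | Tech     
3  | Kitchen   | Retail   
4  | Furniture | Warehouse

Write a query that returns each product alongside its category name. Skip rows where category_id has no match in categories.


INNER JOIN keeps only products rows whose category_id matches an id in categories. Walk through each product:
  - product 1 (Lamp): category_id=4 -> matches Furniture
  - product 2 (Printer): category_id=3 -> matches Kitchen
  - product 3 (Speaker): category_id=1 -> matches Books
  - product 4 (Cable): category_id=3 -> matches Kitchen
  - product 5 (Keyboard): category_id=NULL, no match -> dropped
  - product 6 (Notebook): category_id=2 -> matches Supplies
  - product 7 (Phone): category_id=3 -> matches Kitchen
So 1 of 7 rows is dropped.

SQL:
SELECT a.name, b.name AS category
FROM products a
INNER JOIN categories b ON a.category_id = b.id

Result:
name     | category 
---------+----------
Lamp     | Furniture
Printer  | Kitchen  
Speaker  | Books    
Cable    | Kitchen  
Notebook | Supplies 
Phone    | Kitchen  


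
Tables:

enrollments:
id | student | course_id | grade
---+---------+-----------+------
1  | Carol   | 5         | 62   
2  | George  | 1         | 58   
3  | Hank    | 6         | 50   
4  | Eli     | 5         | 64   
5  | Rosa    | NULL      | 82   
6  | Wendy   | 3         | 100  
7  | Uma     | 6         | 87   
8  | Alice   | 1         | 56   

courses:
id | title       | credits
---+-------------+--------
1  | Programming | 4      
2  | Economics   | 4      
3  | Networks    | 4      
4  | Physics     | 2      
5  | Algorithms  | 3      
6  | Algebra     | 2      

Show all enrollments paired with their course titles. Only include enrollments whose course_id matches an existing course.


INNER JOIN keeps only enrollments rows whose course_id matches an id in courses. Walk through each enrollment:
  - enrollment 1 (Carol): course_id=5 -> matches Algorithms
  - enrollment 2 (George): course_id=1 -> matches Programming
  - enrollment 3 (Hank): course_id=6 -> matches Algebra
  - enrollment 4 (Eli): course_id=5 -> matches Algorithms
  - enrollment 5 (Rosa): course_id=NULL, no match -> dropped
  - enrollment 6 (Wendy): course_id=3 -> matches Networks
  - enrollment 7 (Uma): course_id=6 -> matches Algebra
  - enrollment 8 (Alice): course_id=1 -> matches Programming
So 1 of 8 rows is dropped.

SQL:
SELECT a.student, b.title AS course
FROM enrollments a
INNER JOIN courses b ON a.course_id = b.id

Result:
student | course     
--------+------------
Carol   | Algorithms 
George  | Programming
Hank    | Algebra    
Eli     | Algorithms 
Wendy   | Networks   
Uma     | Algebra    
Alice   | Programming


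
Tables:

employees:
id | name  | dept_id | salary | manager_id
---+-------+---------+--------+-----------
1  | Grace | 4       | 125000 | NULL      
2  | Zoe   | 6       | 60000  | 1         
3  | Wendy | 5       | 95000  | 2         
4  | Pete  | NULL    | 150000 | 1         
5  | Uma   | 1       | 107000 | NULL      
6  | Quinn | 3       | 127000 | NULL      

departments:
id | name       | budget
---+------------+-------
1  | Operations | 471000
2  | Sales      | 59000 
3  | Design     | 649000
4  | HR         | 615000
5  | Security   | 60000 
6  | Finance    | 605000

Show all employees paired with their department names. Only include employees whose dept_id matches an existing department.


INNER JOIN keeps only employees rows whose dept_id matches an id in departments. Walk through each employee:
  - employee 1 (Grace): dept_id=4 -> matches HR
  - employee 2 (Zoe): dept_id=6 -> matches Finance
  - employee 3 (Wendy): dept_id=5 -> matches Security
  - employee 4 (Pete): dept_id=NULL, no match -> dropped
  - employee 5 (Uma): dept_id=1 -> matches Operations
  - employee 6 (Quinn): dept_id=3 -> matches Design
So 1 of 6 rows is dropped.

SQL:
SELECT a.name, b.name AS department
FROM employees a
INNER JOIN departments b ON a.dept_id = b.id

Result:
name  | department
------+-----------
Grace | HR        
Zoe   | Finance   
Wendy | Security  
Uma   | Operations
Quinn | Design    


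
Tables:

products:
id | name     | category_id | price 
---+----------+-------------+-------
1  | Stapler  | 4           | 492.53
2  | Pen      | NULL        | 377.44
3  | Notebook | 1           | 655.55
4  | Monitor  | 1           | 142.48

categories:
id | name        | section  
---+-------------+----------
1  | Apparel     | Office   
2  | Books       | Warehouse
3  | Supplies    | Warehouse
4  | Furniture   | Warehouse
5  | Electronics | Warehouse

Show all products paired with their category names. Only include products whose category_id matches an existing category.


INNER JOIN keeps only products rows whose category_id matches an id in categories. Walk through each product:
  - product 1 (Stapler): category_id=4 -> matches Furniture
  - product 2 (Pen): category_id=NULL, no match -> dropped
  - product 3 (Notebook): category_id=1 -> matches Apparel
  - product 4 (Monitor): category_id=1 -> matches Apparel
So 1 of 4 rows is dropped.

SQL:
SELECT a.name, b.name AS category
FROM products a
INNER JOIN categories b ON a.category_id = b.id

Result:
name     | category 
---------+----------
Stapler  | Furniture
Notebook | Apparel  
Monitor  | Apparel  


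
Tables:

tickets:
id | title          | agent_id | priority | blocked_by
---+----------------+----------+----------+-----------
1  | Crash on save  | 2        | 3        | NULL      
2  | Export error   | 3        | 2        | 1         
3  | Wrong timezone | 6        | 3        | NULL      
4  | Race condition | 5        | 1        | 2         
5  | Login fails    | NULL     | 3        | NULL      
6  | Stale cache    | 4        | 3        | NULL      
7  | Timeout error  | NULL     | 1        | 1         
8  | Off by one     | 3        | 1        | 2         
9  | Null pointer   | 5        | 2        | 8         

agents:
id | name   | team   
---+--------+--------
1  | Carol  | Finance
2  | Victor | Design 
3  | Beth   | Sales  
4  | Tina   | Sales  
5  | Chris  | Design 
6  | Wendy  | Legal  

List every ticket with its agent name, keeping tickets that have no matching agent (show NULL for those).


LEFT JOIN keeps every row from tickets (the left table); where agent_id has no match in agents, the agent columns become NULL. Walk through each ticket:
  - ticket 1 (Crash on save): agent_id=2 -> matches Victor
  - ticket 2 (Export error): agent_id=3 -> matches Beth
  - ticket 3 (Wrong timezone): agent_id=6 -> matches Wendy
  - ticket 4 (Race condition): agent_id=5 -> matches Chris
  - ticket 5 (Login fails): agent_id=NULL, no match -> kept with NULL
  - ticket 6 (Stale cache): agent_id=4 -> matches Tina
  - ticket 7 (Timeout error): agent_id=NULL, no match -> kept with NULL
  - ticket 8 (Off by one): agent_id=3 -> matches Beth
  - ticket 9 (Null pointer): agent_id=5 -> matches Chris
All 9 rows appear; 2 have NULL agent.

SQL:
SELECT a.title, b.name AS agent
FROM tickets a
LEFT JOIN agents b ON a.agent_id = b.id

Result:
title          | agent 
---------------+-------
Crash on save  | Victor
Export error   | Beth  
Wrong timezone | Wendy 
Race condition | Chris 
Login fails    | NULL  
Stale cache    | Tina  
Timeout error  | NULL  
Off by one     | Beth  
Null pointer   | Chris 


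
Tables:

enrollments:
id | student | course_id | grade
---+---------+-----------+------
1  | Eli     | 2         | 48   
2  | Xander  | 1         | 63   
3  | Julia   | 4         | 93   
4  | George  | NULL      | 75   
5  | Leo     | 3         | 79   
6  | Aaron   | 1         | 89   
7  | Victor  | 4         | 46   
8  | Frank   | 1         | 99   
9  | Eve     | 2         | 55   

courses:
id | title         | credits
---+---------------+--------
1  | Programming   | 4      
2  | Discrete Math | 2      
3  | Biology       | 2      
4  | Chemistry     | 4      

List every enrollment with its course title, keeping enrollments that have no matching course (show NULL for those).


LEFT JOIN keeps every row from enrollments (the left table); where course_id has no match in courses, the course columns become NULL. Walk through each enrollment:
  - enrollment 1 (Eli): course_id=2 -> matches Discrete Math
  - enrollment 2 (Xander): course_id=1 -> matches Programming
  - enrollment 3 (Julia): course_id=4 -> matches Chemistry
  - enrollment 4 (George): course_id=NULL, no match -> kept with NULL
  - enrollment 5 (Leo): course_id=3 -> matches Biology
  - enrollment 6 (Aaron): course_id=1 -> matches Programming
  - enrollment 7 (Victor): course_id=4 -> matches Chemistry
  - enrollment 8 (Frank): course_id=1 -> matches Programming
  - enrollment 9 (Eve): course_id=2 -> matches Discrete Math
All 9 rows appear; 1 has NULL course.

SQL:
SELECT a.student, b.title AS course
FROM enrollments a
LEFT JOIN courses b ON a.course_id = b.id

Result:
student | course       
--------+--------------
Eli     | Discrete Math
Xander  | Programming  
Julia   | Chemistry    
George  | NULL         
Leo     | Biology      
Aaron   | Programming  
Victor  | Chemistry    
Frank   | Programming  
Eve     | Discrete Math


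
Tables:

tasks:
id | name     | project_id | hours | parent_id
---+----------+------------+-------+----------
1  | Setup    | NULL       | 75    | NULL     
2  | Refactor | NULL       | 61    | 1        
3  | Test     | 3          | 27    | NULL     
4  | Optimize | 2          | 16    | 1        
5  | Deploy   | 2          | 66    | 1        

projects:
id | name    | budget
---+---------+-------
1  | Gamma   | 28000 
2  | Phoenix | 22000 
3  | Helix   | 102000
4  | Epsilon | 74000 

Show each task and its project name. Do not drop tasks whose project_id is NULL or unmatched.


LEFT JOIN keeps every row from tasks (the left table); where project_id has no match in projects, the project columns become NULL. Walk through each task:
  - task 1 (Setup): project_id=NULL, no match -> kept with NULL
  - task 2 (Refactor): project_id=NULL, no match -> kept with NULL
  - task 3 (Test): project_id=3 -> matches Helix
  - task 4 (Optimize): project_id=2 -> matches Phoenix
  - task 5 (Deploy): project_id=2 -> matches Phoenix
All 5 rows appear; 2 have NULL project.

SQL:
SELECT a.name, b.name AS project
FROM tasks a
LEFT JOIN projects b ON a.project_id = b.id

Result:
name     | project
---------+--------
Setup    | NULL   
Refactor | NULL   
Test     | Helix  
Optimize | Phoenix
Deploy   | Phoenix


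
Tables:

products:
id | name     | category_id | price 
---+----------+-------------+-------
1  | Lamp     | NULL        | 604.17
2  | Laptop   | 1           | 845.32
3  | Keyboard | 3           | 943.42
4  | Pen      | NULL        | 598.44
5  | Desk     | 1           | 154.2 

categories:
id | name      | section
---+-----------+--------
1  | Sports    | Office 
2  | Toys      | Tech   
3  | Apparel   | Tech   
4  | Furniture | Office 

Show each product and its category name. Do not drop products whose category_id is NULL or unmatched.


LEFT JOIN keeps every row from products (the left table); where category_id has no match in categories, the category columns become NULL. Walk through each product:
  - product 1 (Lamp): category_id=NULL, no match -> kept with NULL
  - product 2 (Laptop): category_id=1 -> matches Sports
  - product 3 (Keyboard): category_id=3 -> matches Apparel
  - product 4 (Pen): category_id=NULL, no match -> kept with NULL
  - product 5 (Desk): category_id=1 -> matches Sports
All 5 rows appear; 2 have NULL category.

SQL:
SELECT a.name, b.name AS category
FROM products a
LEFT JOIN categories b ON a.category_id = b.id

Result:
name     | category
---------+---------
Lamp     | NULL    
Laptop   | Sports  
Keyboard | Apparel 
Pen      | NULL    
Desk     | Sports  


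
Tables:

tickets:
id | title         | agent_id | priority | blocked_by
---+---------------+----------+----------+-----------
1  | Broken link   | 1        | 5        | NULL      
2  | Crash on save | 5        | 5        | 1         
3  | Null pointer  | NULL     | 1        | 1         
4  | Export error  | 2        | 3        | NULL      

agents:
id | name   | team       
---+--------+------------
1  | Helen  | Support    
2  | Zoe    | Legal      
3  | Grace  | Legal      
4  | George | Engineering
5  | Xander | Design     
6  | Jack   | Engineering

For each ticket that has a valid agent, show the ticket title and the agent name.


INNER JOIN keeps only tickets rows whose agent_id matches an id in agents. Walk through each ticket:
  - ticket 1 (Broken link): agent_id=1 -> matches Helen
  - ticket 2 (Crash on save): agent_id=5 -> matches Xander
  - ticket 3 (Null pointer): agent_id=NULL, no match -> dropped
  - ticket 4 (Export error): agent_id=2 -> matches Zoe
So 1 of 4 rows is dropped.

SQL:
SELECT a.title, b.name AS agent
FROM tickets a
INNER JOIN agents b ON a.agent_id = b.id

Result:
title         | agent 
--------------+-------
Broken link   | Helen 
Crash on save | Xander
Export error  | Zoe   


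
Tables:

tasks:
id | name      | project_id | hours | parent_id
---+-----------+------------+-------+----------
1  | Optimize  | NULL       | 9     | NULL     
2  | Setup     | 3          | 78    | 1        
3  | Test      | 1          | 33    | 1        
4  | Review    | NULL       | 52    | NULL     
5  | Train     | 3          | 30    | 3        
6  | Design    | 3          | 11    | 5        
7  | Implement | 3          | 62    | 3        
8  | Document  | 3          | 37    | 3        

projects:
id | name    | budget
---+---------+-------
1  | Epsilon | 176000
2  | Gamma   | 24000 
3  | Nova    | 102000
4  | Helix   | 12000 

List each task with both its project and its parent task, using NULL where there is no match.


Two LEFT JOINs from the same base table tasks: one to projects via project_id, one to tasks itself via parent_id. Both are LEFT so every task is preserved.
Match against projects:
  - task 1 (Optimize): project_id=NULL, no match -> kept with NULL
  - task 2 (Setup): project_id=3 -> matches Nova
  - task 3 (Test): project_id=1 -> matches Epsilon
  - task 4 (Review): project_id=NULL, no match -> kept with NULL
  - task 5 (Train): project_id=3 -> matches Nova
  - task 6 (Design): project_id=3 -> matches Nova
  - task 7 (Implement): project_id=3 -> matches Nova
  - task 8 (Document): project_id=3 -> matches Nova
Match against tasks (self):
  - task 1 (Optimize): parent_id=NULL -> NULL
  - task 2 (Setup): parent_id=1 -> Optimize
  - task 3 (Test): parent_id=1 -> Optimize
  - task 4 (Review): parent_id=NULL -> NULL
  - task 5 (Train): parent_id=3 -> Test
  - task 6 (Design): parent_id=5 -> Train
  - task 7 (Implement): parent_id=3 -> Test
  - task 8 (Document): parent_id=3 -> Test

SQL:
SELECT a.name, b.name AS project, c.name AS parent
FROM tasks a
LEFT JOIN projects b ON a.project_id = b.id
LEFT JOIN tasks c ON a.parent_id = c.id

Result:
name      | project | parent  
----------+---------+---------
Optimize  | NULL    | NULL    
Setup     | Nova    | Optimize
Test      | Epsilon | Optimize
Review    | NULL    | NULL    
Train     | Nova    | Test    
Design    | Nova    | Train   
Implement | Nova    | Test    
Document  | Nova    | Test    


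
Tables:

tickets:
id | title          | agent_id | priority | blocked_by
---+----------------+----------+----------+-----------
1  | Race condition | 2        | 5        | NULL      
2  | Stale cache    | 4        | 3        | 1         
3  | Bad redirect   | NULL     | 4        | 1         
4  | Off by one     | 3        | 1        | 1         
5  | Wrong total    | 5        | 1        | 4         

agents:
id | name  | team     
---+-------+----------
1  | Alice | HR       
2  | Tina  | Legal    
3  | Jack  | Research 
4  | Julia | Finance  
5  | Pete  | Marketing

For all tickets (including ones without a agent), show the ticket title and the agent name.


LEFT JOIN keeps every row from tickets (the left table); where agent_id has no match in agents, the agent columns become NULL. Walk through each ticket:
  - ticket 1 (Race condition): agent_id=2 -> matches Tina
  - ticket 2 (Stale cache): agent_id=4 -> matches Julia
  - ticket 3 (Bad redirect): agent_id=NULL, no match -> kept with NULL
  - ticket 4 (Off by one): agent_id=3 -> matches Jack
  - ticket 5 (Wrong total): agent_id=5 -> matches Pete
All 5 rows appear; 1 has NULL agent.

SQL:
SELECT a.title, b.name AS agent
FROM tickets a
LEFT JOIN agents b ON a.agent_id = b.id

Result:
title          | agent
---------------+------
Race condition | Tina 
Stale cache    | Julia
Bad redirect   | NULL 
Off by one     | Jack 
Wrong total    | Pete 


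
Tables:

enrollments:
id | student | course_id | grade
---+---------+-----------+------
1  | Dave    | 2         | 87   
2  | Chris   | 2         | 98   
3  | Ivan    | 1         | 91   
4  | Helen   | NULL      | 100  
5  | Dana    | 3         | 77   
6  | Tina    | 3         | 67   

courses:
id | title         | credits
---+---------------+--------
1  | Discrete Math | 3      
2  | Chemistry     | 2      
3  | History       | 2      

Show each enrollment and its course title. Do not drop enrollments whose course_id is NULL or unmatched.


LEFT JOIN keeps every row from enrollments (the left table); where course_id has no match in courses, the course columns become NULL. Walk through each enrollment:
  - enrollment 1 (Dave): course_id=2 -> matches Chemistry
  - enrollment 2 (Chris): course_id=2 -> matches Chemistry
  - enrollment 3 (Ivan): course_id=1 -> matches Discrete Math
  - enrollment 4 (Helen): course_id=NULL, no match -> kept with NULL
  - enrollment 5 (Dana): course_id=3 -> matches History
  - enrollment 6 (Tina): course_id=3 -> matches History
All 6 rows appear; 1 has NULL course.

SQL:
SELECT a.student, b.title AS course
FROM enrollments a
LEFT JOIN courses b ON a.course_id = b.id

Result:
student | course       
--------+--------------
Dave    | Chemistry    
Chris   | Chemistry    
Ivan    | Discrete Math
Helen   | NULL         
Dana    | History      
Tina    | History      


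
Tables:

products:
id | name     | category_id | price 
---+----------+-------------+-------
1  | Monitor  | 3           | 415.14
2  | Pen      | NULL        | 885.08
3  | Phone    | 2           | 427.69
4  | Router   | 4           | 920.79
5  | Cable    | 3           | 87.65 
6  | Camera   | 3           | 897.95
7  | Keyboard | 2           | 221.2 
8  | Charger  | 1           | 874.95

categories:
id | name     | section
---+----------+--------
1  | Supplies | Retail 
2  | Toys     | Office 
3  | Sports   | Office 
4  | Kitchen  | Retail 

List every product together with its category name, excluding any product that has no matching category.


INNER JOIN keeps only products rows whose category_id matches an id in categories. Walk through each product:
  - product 1 (Monitor): category_id=3 -> matches Sports
  - product 2 (Pen): category_id=NULL, no match -> dropped
  - product 3 (Phone): category_id=2 -> matches Toys
  - product 4 (Router): category_id=4 -> matches Kitchen
  - product 5 (Cable): category_id=3 -> matches Sports
  - product 6 (Camera): category_id=3 -> matches Sports
  - product 7 (Keyboard): category_id=2 -> matches Toys
  - product 8 (Charger): category_id=1 -> matches Supplies
So 1 of 8 rows is dropped.

SQL:
SELECT a.name, b.name AS category
FROM products a
INNER JOIN categories b ON a.category_id = b.id

Result:
name     | category
---------+---------
Monitor  | Sports  
Phone    | Toys    
Router   | Kitchen 
Cable    | Sports  
Camera   | Sports  
Keyboard | Toys    
Charger  | Supplies


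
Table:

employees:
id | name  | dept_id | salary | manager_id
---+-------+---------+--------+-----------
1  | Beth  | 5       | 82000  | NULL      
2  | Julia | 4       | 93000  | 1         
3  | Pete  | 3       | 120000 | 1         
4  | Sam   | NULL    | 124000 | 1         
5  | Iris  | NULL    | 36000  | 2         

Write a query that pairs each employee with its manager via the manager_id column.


This is a self-join: employees is joined to a second copy of itself, matching each row's manager_id to another row's id. Use LEFT JOIN so rows with manager_id=NULL are kept.
  - employee 1 (Beth): manager_id=NULL -> NULL
  - employee 2 (Julia): manager_id=1 -> Beth
  - employee 3 (Pete): manager_id=1 -> Beth
  - employee 4 (Sam): manager_id=1 -> Beth
  - employee 5 (Iris): manager_id=2 -> Julia

SQL:
SELECT a.name AS item, b.name AS manager
FROM employees a
LEFT JOIN employees b ON a.manager_id = b.id

Result:
item  | manager
------+--------
Beth  | NULL   
Julia | Beth   
Pete  | Beth   
Sam   | Beth   
Iris  | Julia  


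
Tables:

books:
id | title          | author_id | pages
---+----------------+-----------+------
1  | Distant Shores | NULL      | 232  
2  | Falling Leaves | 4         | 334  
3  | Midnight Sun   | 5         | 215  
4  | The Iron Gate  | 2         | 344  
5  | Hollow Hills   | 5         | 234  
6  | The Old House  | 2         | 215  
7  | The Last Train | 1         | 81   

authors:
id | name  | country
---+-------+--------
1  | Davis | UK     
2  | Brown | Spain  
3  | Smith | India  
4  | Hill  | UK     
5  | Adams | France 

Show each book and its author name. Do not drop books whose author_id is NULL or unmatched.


LEFT JOIN keeps every row from books (the left table); where author_id has no match in authors, the author columns become NULL. Walk through each book:
  - book 1 (Distant Shores): author_id=NULL, no match -> kept with NULL
  - book 2 (Falling Leaves): author_id=4 -> matches Hill
  - book 3 (Midnight Sun): author_id=5 -> matches Adams
  - book 4 (The Iron Gate): author_id=2 -> matches Brown
  - book 5 (Hollow Hills): author_id=5 -> matches Adams
  - book 6 (The Old House): author_id=2 -> matches Brown
  - book 7 (The Last Train): author_id=1 -> matches Davis
All 7 rows appear; 1 has NULL author.

SQL:
SELECT a.title, b.name AS author
FROM books a
LEFT JOIN authors b ON a.author_id = b.id

Result:
title          | author
---------------+-------
Distant Shores | NULL  
Falling Leaves | Hill  
Midnight Sun   | Adams 
The Iron Gate  | Brown 
Hollow Hills   | Adams 
The Old House  | Brown 
The Last Train | Davis 


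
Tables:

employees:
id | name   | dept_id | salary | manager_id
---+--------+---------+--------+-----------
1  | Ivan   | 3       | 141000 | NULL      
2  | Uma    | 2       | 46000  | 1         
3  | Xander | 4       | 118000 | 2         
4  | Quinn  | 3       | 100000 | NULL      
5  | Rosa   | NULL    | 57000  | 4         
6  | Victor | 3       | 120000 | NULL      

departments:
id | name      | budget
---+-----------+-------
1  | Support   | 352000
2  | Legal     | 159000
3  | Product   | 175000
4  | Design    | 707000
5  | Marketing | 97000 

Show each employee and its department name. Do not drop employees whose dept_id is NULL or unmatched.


LEFT JOIN keeps every row from employees (the left table); where dept_id has no match in departments, the department columns become NULL. Walk through each employee:
  - employee 1 (Ivan): dept_id=3 -> matches Product
  - employee 2 (Uma): dept_id=2 -> matches Legal
  - employee 3 (Xander): dept_id=4 -> matches Design
  - employee 4 (Quinn): dept_id=3 -> matches Product
  - employee 5 (Rosa): dept_id=NULL, no match -> kept with NULL
  - employee 6 (Victor): dept_id=3 -> matches Product
All 6 rows appear; 1 has NULL department.

SQL:
SELECT a.name, b.name AS department
FROM employees a
LEFT JOIN departments b ON a.dept_id = b.id

Result:
name   | department
-------+-----------
Ivan   | Product   
Uma    | Legal     
Xander | Design    
Quinn  | Product   
Rosa   | NULL      
Victor | Product   


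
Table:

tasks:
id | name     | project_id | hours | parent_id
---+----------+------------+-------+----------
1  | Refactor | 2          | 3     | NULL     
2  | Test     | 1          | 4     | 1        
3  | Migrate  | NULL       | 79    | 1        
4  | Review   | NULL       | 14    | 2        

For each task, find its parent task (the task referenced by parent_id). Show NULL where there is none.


This is a self-join: tasks is joined to a second copy of itself, matching each row's parent_id to another row's id. Use LEFT JOIN so rows with parent_id=NULL are kept.
  - task 1 (Refactor): parent_id=NULL -> NULL
  - task 2 (Test): parent_id=1 -> Refactor
  - task 3 (Migrate): parent_id=1 -> Refactor
  - task 4 (Review): parent_id=2 -> Test

SQL:
SELECT a.name AS item, b.name AS parent
FROM tasks a
LEFT JOIN tasks b ON a.parent_id = b.id

Result:
item     | parent  
---------+---------
Refactor | NULL    
Test     | Refactor
Migrate  | Refactor
Review   | Test    


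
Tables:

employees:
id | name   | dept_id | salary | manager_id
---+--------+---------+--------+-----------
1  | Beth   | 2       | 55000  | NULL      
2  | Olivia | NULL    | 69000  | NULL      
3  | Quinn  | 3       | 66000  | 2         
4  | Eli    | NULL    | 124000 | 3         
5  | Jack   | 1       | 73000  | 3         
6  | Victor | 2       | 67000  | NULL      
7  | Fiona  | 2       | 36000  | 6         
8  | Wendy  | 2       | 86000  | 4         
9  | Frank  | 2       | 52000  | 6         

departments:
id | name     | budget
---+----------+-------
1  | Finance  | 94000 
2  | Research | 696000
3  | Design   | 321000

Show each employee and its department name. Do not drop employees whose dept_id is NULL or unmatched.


LEFT JOIN keeps every row from employees (the left table); where dept_id has no match in departments, the department columns become NULL. Walk through each employee:
  - employee 1 (Beth): dept_id=2 -> matches Research
  - employee 2 (Olivia): dept_id=NULL, no match -> kept with NULL
  - employee 3 (Quinn): dept_id=3 -> matches Design
  - employee 4 (Eli): dept_id=NULL, no match -> kept with NULL
  - employee 5 (Jack): dept_id=1 -> matches Finance
  - employee 6 (Victor): dept_id=2 -> matches Research
  - employee 7 (Fiona): dept_id=2 -> matches Research
  - employee 8 (Wendy): dept_id=2 -> matches Research
  - employee 9 (Frank): dept_id=2 -> matches Research
All 9 rows appear; 2 have NULL department.

SQL:
SELECT a.name, b.name AS department
FROM employees a
LEFT JOIN departments b ON a.dept_id = b.id

Result:
name   | department
-------+-----------
Beth   | Research  
Olivia | NULL      
Quinn  | Design    
Eli    | NULL      
Jack   | Finance   
Victor | Research  
Fiona  | Research  
Wendy  | Research  
Frank  | Research  


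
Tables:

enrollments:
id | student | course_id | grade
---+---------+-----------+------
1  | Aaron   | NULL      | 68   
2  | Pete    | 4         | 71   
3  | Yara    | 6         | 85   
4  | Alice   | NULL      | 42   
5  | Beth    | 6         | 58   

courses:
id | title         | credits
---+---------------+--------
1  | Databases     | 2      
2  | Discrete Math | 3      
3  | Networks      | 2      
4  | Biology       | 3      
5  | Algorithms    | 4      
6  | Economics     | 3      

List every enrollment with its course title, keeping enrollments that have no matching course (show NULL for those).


LEFT JOIN keeps every row from enrollments (the left table); where course_id has no match in courses, the course columns become NULL. Walk through each enrollment:
  - enrollment 1 (Aaron): course_id=NULL, no match -> kept with NULL
  - enrollment 2 (Pete): course_id=4 -> matches Biology
  - enrollment 3 (Yara): course_id=6 -> matches Economics
  - enrollment 4 (Alice): course_id=NULL, no match -> kept with NULL
  - enrollment 5 (Beth): course_id=6 -> matches Economics
All 5 rows appear; 2 have NULL course.

SQL:
SELECT a.student, b.title AS course
FROM enrollments a
LEFT JOIN courses b ON a.course_id = b.id

Result:
student | course   
--------+----------
Aaron   | NULL     
Pete    | Biology  
Yara    | Economics
Alice   | NULL     
Beth    | Economics


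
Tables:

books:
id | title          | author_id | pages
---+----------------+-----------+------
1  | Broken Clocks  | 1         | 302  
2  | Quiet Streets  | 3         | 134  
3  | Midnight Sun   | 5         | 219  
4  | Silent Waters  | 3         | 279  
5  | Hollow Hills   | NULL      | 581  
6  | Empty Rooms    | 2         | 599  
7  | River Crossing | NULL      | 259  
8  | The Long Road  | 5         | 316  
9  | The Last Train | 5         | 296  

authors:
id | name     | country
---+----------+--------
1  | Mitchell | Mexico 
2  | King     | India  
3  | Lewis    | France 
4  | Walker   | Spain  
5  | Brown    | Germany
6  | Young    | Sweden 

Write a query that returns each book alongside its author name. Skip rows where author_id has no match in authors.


INNER JOIN keeps only books rows whose author_id matches an id in authors. Walk through each book:
  - book 1 (Broken Clocks): author_id=1 -> matches Mitchell
  - book 2 (Quiet Streets): author_id=3 -> matches Lewis
  - book 3 (Midnight Sun): author_id=5 -> matches Brown
  - book 4 (Silent Waters): author_id=3 -> matches Lewis
  - book 5 (Hollow Hills): author_id=NULL, no match -> dropped
  - book 6 (Empty Rooms): author_id=2 -> matches King
  - book 7 (River Crossing): author_id=NULL, no match -> dropped
  - book 8 (The Long Road): author_id=5 -> matches Brown
  - book 9 (The Last Train): author_id=5 -> matches Brown
So 2 of 9 rows are dropped.

SQL:
SELECT a.title, b.name AS author
FROM books a
INNER JOIN authors b ON a.author_id = b.id

Result:
title          | author  
---------------+---------
Broken Clocks  | Mitchell
Quiet Streets  | Lewis   
Midnight Sun   | Brown   
Silent Waters  | Lewis   
Empty Rooms    | King    
The Long Road  | Brown   
The Last Train | Brown   


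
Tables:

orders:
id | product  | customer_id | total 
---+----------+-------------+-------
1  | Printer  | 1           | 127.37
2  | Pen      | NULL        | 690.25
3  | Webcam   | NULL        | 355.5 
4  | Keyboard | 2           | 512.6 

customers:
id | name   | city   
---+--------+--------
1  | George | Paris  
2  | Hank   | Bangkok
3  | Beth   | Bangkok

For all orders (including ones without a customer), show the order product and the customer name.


LEFT JOIN keeps every row from orders (the left table); where customer_id has no match in customers, the customer columns become NULL. Walk through each order:
  - order 1 (Printer): customer_id=1 -> matches George
  - order 2 (Pen): customer_id=NULL, no match -> kept with NULL
  - order 3 (Webcam): customer_id=NULL, no match -> kept with NULL
  - order 4 (Keyboard): customer_id=2 -> matches Hank
All 4 rows appear; 2 have NULL customer.

SQL:
SELECT a.product, b.name AS customer
FROM orders a
LEFT JOIN customers b ON a.customer_id = b.id

Result:
product  | customer
---------+---------
Printer  | George  
Pen      | NULL    
Webcam   | NULL    
Keyboard | Hank    
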